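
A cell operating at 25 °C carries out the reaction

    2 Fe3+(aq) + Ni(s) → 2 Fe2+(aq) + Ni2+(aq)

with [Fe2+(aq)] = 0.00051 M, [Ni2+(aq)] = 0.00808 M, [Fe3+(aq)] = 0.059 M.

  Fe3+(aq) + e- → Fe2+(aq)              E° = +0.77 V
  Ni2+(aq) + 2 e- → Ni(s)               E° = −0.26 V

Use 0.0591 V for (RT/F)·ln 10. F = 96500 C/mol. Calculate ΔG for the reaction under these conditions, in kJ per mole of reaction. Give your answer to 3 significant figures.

−234 kJ/mol

The standard cell potential is +0.77 − (−0.26) = +1.03 V, with n = 2 electrons in the balanced equation.
The reaction quotient is ([Fe2+(aq)]^2·[Ni2+(aq)]) / [Fe3+(aq)]^2 = 6.04×10^−7; by Nernst, E = +1.03 − (0.0591/2)(−6.219) = +1.2138 V.
Then ΔG = −nFE = −2 × 96500 × +1.2138 J/mol = −234 kJ/mol.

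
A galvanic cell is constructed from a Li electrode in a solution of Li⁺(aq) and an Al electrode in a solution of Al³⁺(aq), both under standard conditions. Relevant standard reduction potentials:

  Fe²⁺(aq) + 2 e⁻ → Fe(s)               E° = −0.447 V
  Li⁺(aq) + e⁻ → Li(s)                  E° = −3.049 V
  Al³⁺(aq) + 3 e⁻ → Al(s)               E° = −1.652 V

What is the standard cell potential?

+1.397 V

Of the two couples in this cell, the one with the more positive reduction potential is reduced at the cathode: here that is Al³⁺/Al (−1.652 V); Li⁺/Li (−3.049 V) is the anode.
E°cell = E°(cathode) − E°(anode) = −1.652 − (−3.049) = +1.397 V.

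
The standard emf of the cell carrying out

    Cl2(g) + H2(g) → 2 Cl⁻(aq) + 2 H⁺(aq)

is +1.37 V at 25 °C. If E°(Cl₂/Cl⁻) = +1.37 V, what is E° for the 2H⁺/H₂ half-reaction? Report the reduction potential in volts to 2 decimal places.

In the reaction as written the Cl₂/Cl⁻ couple is reduced (cathode) and 2H⁺/H₂ is oxidized (anode), so E°cell = E°(Cl₂/Cl⁻) − E°(2H⁺/H₂).
E°(2H⁺/H₂) = E°(cathode) − E°cell = +1.37 − (+1.37) = +0.00 V.

+0.00 V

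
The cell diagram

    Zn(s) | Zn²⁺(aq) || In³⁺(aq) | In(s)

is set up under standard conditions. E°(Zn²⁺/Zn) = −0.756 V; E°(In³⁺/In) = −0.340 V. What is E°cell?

+0.416 V

By convention the left-hand electrode in cell notation is the anode (oxidation) and the right-hand electrode is the cathode (reduction).
E°cell = E°(right) − E°(left) = −0.340 − (−0.756) = +0.416 V.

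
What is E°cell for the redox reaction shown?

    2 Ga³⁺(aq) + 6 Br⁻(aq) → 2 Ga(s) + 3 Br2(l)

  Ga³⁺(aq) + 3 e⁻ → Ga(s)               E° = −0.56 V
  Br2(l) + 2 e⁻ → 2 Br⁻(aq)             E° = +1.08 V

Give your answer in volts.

−1.64 V

In the reaction as written, Ga³⁺(aq) is reduced (cathode) and Br2(l) is produced by oxidation at the anode.
E°cell = E°(cathode) − E°(anode) = −0.56 − (+1.08) = −1.64 V.
The negative E°cell means the reaction is non-spontaneous in the direction written.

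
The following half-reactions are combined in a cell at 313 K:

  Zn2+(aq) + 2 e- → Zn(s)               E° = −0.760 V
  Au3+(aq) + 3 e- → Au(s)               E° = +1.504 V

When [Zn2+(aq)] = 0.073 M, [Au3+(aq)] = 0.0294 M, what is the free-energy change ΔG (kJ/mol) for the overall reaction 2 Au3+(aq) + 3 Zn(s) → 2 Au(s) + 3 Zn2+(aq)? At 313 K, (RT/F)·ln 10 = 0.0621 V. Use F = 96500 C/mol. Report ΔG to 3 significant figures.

The standard cell potential is +1.504 − (−0.760) = +2.264 V, with n = 6 electrons in the balanced equation.
Q = [Zn2+(aq)]^3 / [Au3+(aq)]^2 = 0.45, so log Q = −0.347 and E = +2.264 − (0.0621/6)(−0.347) = +2.2676 V.
Then ΔG = −nFE = −6 × 96500 × +2.2676 J/mol = −1310 kJ/mol.

−1310 kJ/mol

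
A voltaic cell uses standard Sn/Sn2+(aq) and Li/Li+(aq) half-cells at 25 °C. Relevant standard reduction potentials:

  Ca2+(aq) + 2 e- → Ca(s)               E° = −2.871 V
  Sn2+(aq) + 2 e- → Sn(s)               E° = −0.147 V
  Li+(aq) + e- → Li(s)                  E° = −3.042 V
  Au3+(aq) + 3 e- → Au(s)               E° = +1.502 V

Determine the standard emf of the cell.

The Sn²⁺/Sn couple has the higher E°, so Sn ion is reduced (cathode) and Li is oxidized (anode).
E°cell = E°(cathode) − E°(anode) = −0.147 − (−3.042) = +2.895 V.

+2.895 V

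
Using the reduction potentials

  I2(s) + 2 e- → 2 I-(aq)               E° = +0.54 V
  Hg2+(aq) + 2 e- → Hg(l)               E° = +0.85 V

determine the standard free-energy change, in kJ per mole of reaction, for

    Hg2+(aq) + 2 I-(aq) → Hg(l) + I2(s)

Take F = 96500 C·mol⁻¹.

−59.8 kJ/mol

In the reaction as written Hg2+(aq) is reduced, so the Hg²⁺/Hg couple is the cathode and I₂/I⁻ is the anode.
E°cell = +0.85 − (+0.54) = +0.31 V; balancing electrons gives n = 2.
ΔG° = −nFE°cell = −(2)(96500)(+0.31) J/mol = −59.8 kJ/mol.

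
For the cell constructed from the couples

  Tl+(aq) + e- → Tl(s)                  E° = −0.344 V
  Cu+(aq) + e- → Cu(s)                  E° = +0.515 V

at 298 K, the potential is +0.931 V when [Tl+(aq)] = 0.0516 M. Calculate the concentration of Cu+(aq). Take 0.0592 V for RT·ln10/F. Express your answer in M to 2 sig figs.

0.85 M

With Cu⁺/Cu at the cathode and Tl⁺/Tl at the anode, E°cell = +0.515 − (−0.344) = +0.859 V (n = 1).
Since E = E° − (0.0592/n)·log Q, log Q = n(E° − E)/0.0592 = −1.216.
Balancing electrons gives Cu+(aq) + Tl(s) → Cu(s) + Tl+(aq); thus Q = [Tl+(aq)] / [Cu+(aq)].
Isolating [Cu+(aq)] in Q = 10^{−1.216} yields log [Cu+(aq)] = −0.071, i.e. 0.85 M.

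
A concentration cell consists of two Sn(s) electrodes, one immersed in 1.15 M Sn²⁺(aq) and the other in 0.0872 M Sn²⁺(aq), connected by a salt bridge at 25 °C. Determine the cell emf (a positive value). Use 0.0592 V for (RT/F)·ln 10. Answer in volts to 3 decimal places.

For a concentration cell E°cell = 0, since both electrodes use the same couple.
The compartment with the higher Sn²⁺(aq) concentration (1.15 M) acts as the cathode; ions are reduced there and produced at the dilute (0.0872 M) anode.
With n = 2, Ecell = −(0.0592/2)·log([dilute]/[conc]) = −(0.0592/2)·log(0.0872/1.15) = +0.033 V.

0.033 V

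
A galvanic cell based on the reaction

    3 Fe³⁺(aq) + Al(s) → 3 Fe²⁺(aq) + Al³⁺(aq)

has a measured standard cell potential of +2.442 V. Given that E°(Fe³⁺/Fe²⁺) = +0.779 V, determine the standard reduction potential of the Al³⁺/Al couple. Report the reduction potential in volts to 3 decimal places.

−1.663 V

In the reaction as written the Fe³⁺/Fe²⁺ couple is reduced (cathode) and Al³⁺/Al is oxidized (anode), so E°cell = E°(Fe³⁺/Fe²⁺) − E°(Al³⁺/Al).
E°(Al³⁺/Al) = E°(cathode) − E°cell = +0.779 − (+2.442) = −1.663 V.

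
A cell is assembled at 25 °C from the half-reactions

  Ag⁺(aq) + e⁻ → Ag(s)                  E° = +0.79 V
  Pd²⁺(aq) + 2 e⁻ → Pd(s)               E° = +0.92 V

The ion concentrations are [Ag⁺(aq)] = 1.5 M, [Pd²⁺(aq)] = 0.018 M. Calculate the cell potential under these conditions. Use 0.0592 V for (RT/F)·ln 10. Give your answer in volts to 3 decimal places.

+0.068 V

Since E°(Pd²⁺/Pd) > E°(Ag⁺/Ag), Pd²⁺/Pd serves as the cathode.
E°cell = +0.92 − (+0.79) = +0.13 V, with n = 2 electrons transferred.
Balancing gives Pd²⁺(aq) + 2 Ag(s) → Pd(s) + 2 Ag⁺(aq); hence Q = [Ag⁺(aq)]^2 / [Pd²⁺(aq)] = 125 (log Q = 2.097).
Applying E = E° − (RT ln10/nF)·log Q gives +0.13 − (0.0592/2)(2.097) = +0.068 V.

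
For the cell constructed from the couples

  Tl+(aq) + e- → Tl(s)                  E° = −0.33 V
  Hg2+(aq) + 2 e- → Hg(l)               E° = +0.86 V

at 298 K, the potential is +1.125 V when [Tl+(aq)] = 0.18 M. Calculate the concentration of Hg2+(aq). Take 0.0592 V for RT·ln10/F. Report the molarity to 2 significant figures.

Hg²⁺/Hg is the cathode (higher E°); E°cell = +0.86 − (−0.33) = +1.19 V with n = 2.
From the Nernst equation, log Q = n(E° − E)/0.0592 = 2·(+1.19 − (+1.125))/0.0592 = 2.196.
For Hg2+(aq) + 2 Tl(s) → Hg(l) + 2 Tl+(aq), the reaction quotient is Q = [Tl+(aq)]^2 / [Hg2+(aq)].
Solving for the unknown gives log [Hg2+(aq)] = −3.685, so [Hg2+(aq)] ≈ 0.00021 M.

0.00021 M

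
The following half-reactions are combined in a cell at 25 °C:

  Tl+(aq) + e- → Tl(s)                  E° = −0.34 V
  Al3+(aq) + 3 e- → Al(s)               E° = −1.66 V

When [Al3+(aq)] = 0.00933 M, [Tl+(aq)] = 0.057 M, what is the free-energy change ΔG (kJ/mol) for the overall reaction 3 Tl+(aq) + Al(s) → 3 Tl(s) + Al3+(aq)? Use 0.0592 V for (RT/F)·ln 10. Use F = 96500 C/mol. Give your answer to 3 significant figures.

−372 kJ/mol

E°cell = −0.34 − (−1.66) = +1.32 V; the balanced reaction transfers n = 3 electrons.
Q = [Al3+(aq)] / [Tl+(aq)]^3 = 50.4, so log Q = 1.702 and E = +1.32 − (0.0592/3)(1.702) = +1.2864 V.
ΔG = −nFE = −(3)(96500)(+1.2864) J/mol = −372 kJ/mol.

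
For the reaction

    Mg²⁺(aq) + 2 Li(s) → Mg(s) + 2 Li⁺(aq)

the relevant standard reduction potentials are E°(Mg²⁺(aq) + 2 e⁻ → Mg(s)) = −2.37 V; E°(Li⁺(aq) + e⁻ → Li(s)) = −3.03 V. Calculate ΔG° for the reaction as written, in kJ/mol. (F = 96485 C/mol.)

−127 kJ/mol

In the reaction as written Mg²⁺(aq) is reduced, so the Mg²⁺/Mg couple is the cathode and Li⁺/Li is the anode.
E°cell = −2.37 − (−3.03) = +0.66 V; balancing electrons gives n = 2.
ΔG° = −nFE°cell = −(2)(96485)(+0.66) J/mol = −127 kJ/mol.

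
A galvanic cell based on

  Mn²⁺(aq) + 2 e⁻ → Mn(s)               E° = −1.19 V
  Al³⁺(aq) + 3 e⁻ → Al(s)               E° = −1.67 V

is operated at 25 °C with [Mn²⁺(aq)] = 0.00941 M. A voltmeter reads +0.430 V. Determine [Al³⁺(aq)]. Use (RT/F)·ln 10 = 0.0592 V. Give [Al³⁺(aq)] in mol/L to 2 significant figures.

Mn²⁺/Mn is the cathode (higher E°); E°cell = −1.19 − (−1.67) = +0.48 V with n = 6.
Rearranging E = E° − (0.0592/n)·log Q gives log Q = 6(+0.48 − (+0.430))/0.0592 = 5.068.
The balanced reaction is 3 Mn²⁺(aq) + 2 Al(s) → 3 Mn(s) + 2 Al³⁺(aq), so Q = [Al³⁺(aq)]^2 / [Mn²⁺(aq)]^3.
Solving for the unknown gives log [Al³⁺(aq)] = −0.506, so [Al³⁺(aq)] ≈ 0.31 M.

0.31 M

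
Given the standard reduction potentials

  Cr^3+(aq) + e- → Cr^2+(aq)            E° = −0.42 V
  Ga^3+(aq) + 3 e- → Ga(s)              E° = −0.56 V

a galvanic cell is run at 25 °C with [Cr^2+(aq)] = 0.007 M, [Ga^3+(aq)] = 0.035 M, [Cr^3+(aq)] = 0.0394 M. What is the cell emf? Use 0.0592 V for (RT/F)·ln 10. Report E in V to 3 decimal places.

+0.213 V

The Cr³⁺/Cr²⁺ couple has the more positive E°, so it is the cathode; Ga³⁺/Ga is the anode.
E°cell = E°cat − E°an = −0.42 − (−0.56) = +0.14 V; n = 3.
For the overall reaction 3 Cr^3+(aq) + Ga(s) → 3 Cr^2+(aq) + Ga^3+(aq), Q = ([Cr^2+(aq)]^3·[Ga^3+(aq)]) / [Cr^3+(aq)]^3 = 0.000196, giving log Q = −3.707.
By the Nernst equation, E = +0.14 − (0.0592/3)·(−3.707) = +0.213 V.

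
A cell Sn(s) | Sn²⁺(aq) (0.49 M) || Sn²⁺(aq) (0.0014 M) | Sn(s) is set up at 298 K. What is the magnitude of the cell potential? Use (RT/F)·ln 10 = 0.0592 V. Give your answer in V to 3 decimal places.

0.075 V

For a concentration cell E°cell = 0, since both electrodes use the same couple.
The compartment with the higher Sn²⁺(aq) concentration (0.49 M) acts as the cathode; ions are reduced there and produced at the dilute (0.0014 M) anode.
With n = 2, Ecell = −(0.0592/2)·log([dilute]/[conc]) = −(0.0592/2)·log(0.0014/0.49) = +0.075 V.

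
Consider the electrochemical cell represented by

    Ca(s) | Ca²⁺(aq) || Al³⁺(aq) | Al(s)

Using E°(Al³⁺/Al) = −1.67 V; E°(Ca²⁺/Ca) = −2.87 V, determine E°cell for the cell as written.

By convention the left-hand electrode in cell notation is the anode (oxidation) and the right-hand electrode is the cathode (reduction).
E°cell = E°(right) − E°(left) = −1.67 − (−2.87) = +1.20 V.

+1.20 V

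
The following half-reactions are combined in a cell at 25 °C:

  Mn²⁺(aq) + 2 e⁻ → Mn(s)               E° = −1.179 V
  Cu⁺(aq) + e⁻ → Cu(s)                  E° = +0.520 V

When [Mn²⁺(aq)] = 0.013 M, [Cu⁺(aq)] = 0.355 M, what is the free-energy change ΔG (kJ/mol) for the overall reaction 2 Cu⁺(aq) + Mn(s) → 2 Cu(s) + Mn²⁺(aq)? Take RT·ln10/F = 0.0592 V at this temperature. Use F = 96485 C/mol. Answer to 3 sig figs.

−333 kJ/mol

The standard cell potential is +0.520 − (−1.179) = +1.699 V, with n = 2 electrons in the balanced equation.
The reaction quotient is [Mn²⁺(aq)] / [Cu⁺(aq)]^2 = 0.103; by Nernst, E = +1.699 − (0.0592/2)(−0.987) = +1.7282 V.
Then ΔG = −nFE = −2 × 96485 × +1.7282 J/mol = −333 kJ/mol.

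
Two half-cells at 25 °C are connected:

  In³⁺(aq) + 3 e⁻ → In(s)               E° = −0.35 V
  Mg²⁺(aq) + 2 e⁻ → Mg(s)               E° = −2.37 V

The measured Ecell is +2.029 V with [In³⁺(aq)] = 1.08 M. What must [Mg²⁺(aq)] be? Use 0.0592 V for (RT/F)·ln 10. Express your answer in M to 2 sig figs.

0.52 M

The In³⁺/In couple has the larger reduction potential, so it is the cathode: E°cell = −0.35 − (−2.37) = +2.02 V and n = 6.
Since E = E° − (0.0592/n)·log Q, log Q = n(E° − E)/0.0592 = −0.912.
The balanced reaction is 2 In³⁺(aq) + 3 Mg(s) → 2 In(s) + 3 Mg²⁺(aq), so Q = [Mg²⁺(aq)]^3 / [In³⁺(aq)]^2.
Isolating [Mg²⁺(aq)] in Q = 10^{−0.912} yields log [Mg²⁺(aq)] = −0.282, i.e. 0.52 M.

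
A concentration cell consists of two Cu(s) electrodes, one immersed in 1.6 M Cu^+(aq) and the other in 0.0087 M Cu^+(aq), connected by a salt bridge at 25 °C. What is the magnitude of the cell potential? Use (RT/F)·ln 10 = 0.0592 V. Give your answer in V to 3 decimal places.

For a concentration cell E°cell = 0, since both electrodes use the same couple.
The compartment with the higher Cu^+(aq) concentration (1.6 M) acts as the cathode; ions are reduced there and produced at the dilute (0.0087 M) anode.
With n = 1, Ecell = −(0.0592/1)·log([dilute]/[conc]) = −(0.0592/1)·log(0.0087/1.6) = +0.134 V.

0.134 V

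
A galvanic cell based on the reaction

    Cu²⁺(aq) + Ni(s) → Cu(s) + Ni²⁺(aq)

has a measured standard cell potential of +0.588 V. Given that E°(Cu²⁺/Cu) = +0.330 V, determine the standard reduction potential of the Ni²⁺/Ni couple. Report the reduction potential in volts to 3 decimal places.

In the reaction as written the Cu²⁺/Cu couple is reduced (cathode) and Ni²⁺/Ni is oxidized (anode), so E°cell = E°(Cu²⁺/Cu) − E°(Ni²⁺/Ni).
E°(Ni²⁺/Ni) = E°(cathode) − E°cell = +0.330 − (+0.588) = −0.258 V.

−0.258 V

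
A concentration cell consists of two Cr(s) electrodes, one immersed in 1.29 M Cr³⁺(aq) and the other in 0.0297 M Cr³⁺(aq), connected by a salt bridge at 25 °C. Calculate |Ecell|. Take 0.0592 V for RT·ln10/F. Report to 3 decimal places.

0.032 V

For a concentration cell E°cell = 0, since both electrodes use the same couple.
The compartment with the higher Cr³⁺(aq) concentration (1.29 M) acts as the cathode; ions are reduced there and produced at the dilute (0.0297 M) anode.
With n = 3, Ecell = −(0.0592/3)·log([dilute]/[conc]) = −(0.0592/3)·log(0.0297/1.29) = +0.032 V.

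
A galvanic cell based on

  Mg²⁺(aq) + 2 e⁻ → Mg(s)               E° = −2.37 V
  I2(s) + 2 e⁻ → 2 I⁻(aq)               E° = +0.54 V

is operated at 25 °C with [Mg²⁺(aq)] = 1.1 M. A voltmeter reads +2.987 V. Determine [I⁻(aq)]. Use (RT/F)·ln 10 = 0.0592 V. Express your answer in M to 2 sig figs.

I₂/I⁻ is the cathode (higher E°); E°cell = +0.54 − (−2.37) = +2.91 V with n = 2.
Rearranging E = E° − (0.0592/n)·log Q gives log Q = 2(+2.91 − (+2.987))/0.0592 = −2.601.
For I2(s) + Mg(s) → 2 I⁻(aq) + Mg²⁺(aq), the reaction quotient is Q = [I⁻(aq)]^2·[Mg²⁺(aq)].
Solving for the unknown gives log [I⁻(aq)] = −1.321, so [I⁻(aq)] ≈ 0.048 M.

0.048 M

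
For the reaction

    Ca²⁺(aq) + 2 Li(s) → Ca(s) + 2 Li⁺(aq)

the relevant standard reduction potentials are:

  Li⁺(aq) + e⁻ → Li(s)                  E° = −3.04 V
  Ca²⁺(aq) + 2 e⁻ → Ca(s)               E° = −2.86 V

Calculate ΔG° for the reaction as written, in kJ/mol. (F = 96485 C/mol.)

In the reaction as written Ca²⁺(aq) is reduced, so the Ca²⁺/Ca couple is the cathode and Li⁺/Li is the anode.
E°cell = −2.86 − (−3.04) = +0.18 V; balancing electrons gives n = 2.
ΔG° = −nFE°cell = −(2)(96485)(+0.18) J/mol = −34.7 kJ/mol.

−34.7 kJ/mol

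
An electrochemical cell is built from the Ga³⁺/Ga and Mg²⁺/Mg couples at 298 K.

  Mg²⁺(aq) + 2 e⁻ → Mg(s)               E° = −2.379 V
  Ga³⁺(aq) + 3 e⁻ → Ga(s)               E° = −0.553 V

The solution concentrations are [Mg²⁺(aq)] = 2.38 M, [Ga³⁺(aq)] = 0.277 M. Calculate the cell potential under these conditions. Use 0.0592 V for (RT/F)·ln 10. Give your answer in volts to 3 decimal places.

+1.804 V

The Ga³⁺/Ga couple has the more positive E°, so it is the cathode; Mg²⁺/Mg is the anode.
The standard potential is −0.553 − (−2.379) = +1.826 V and the balanced reaction transfers n = 6 electrons.
Balancing gives 2 Ga³⁺(aq) + 3 Mg(s) → 2 Ga(s) + 3 Mg²⁺(aq); hence Q = [Mg²⁺(aq)]^3 / [Ga³⁺(aq)]^2 = 176 (log Q = 2.245).
E = E° − (0.0592/n)·log Q = +1.826 − (0.0592/6)(2.245) = +1.804 V.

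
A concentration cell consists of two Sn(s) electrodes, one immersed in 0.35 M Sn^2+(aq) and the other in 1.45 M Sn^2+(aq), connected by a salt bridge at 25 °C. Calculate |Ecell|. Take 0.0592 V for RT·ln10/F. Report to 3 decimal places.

0.018 V

For a concentration cell E°cell = 0, since both electrodes use the same couple.
The compartment with the higher Sn^2+(aq) concentration (1.45 M) acts as the cathode; ions are reduced there and produced at the dilute (0.35 M) anode.
With n = 2, Ecell = −(0.0592/2)·log([dilute]/[conc]) = −(0.0592/2)·log(0.35/1.45) = +0.018 V.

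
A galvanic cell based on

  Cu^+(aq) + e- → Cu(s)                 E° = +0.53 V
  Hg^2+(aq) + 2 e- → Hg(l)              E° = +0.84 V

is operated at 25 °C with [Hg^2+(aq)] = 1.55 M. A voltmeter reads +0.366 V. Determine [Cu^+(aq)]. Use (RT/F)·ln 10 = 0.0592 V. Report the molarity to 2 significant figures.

Hg²⁺/Hg is the cathode (higher E°); E°cell = +0.84 − (+0.53) = +0.31 V with n = 2.
From the Nernst equation, log Q = n(E° − E)/0.0592 = 2·(+0.31 − (+0.366))/0.0592 = −1.892.
The balanced reaction is Hg^2+(aq) + 2 Cu(s) → Hg(l) + 2 Cu^+(aq), so Q = [Cu^+(aq)]^2 / [Hg^2+(aq)].
Isolating [Cu^+(aq)] in Q = 10^{−1.892} yields log [Cu^+(aq)] = −0.851, i.e. 0.14 M.

0.14 M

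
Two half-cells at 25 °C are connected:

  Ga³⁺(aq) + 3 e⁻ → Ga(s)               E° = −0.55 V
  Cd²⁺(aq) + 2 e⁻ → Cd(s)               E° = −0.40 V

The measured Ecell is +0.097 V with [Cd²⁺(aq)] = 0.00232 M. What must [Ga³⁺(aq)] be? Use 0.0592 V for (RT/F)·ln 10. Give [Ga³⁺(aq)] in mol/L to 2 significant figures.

0.054 M

With Cd²⁺/Cd at the cathode and Ga³⁺/Ga at the anode, E°cell = −0.40 − (−0.55) = +0.15 V (n = 6).
From the Nernst equation, log Q = n(E° − E)/0.0592 = 6·(+0.15 − (+0.097))/0.0592 = 5.372.
Balancing electrons gives 3 Cd²⁺(aq) + 2 Ga(s) → 3 Cd(s) + 2 Ga³⁺(aq); thus Q = [Ga³⁺(aq)]^2 / [Cd²⁺(aq)]^3.
Solving for the unknown gives log [Ga³⁺(aq)] = −1.266, so [Ga³⁺(aq)] ≈ 0.054 M.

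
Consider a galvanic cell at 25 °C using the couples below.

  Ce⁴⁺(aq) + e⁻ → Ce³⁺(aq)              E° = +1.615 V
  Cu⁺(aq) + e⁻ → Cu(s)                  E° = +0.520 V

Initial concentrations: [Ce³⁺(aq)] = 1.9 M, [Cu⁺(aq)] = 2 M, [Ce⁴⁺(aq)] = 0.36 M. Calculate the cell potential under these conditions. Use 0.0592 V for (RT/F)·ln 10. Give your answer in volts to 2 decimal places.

The Ce⁴⁺/Ce³⁺ couple has the more positive E°, so it is the cathode; Cu⁺/Cu is the anode.
E°cell = +1.615 − (+0.520) = +1.095 V, with n = 1 electron transferred.
The balanced reaction is Ce⁴⁺(aq) + Cu(s) → Ce³⁺(aq) + Cu⁺(aq), so Q = ([Ce³⁺(aq)]·[Cu⁺(aq)]) / [Ce⁴⁺(aq)] = 10.6 and log Q = 1.023.
Applying E = E° − (RT ln10/nF)·log Q gives +1.095 − (0.0592/1)(1.023) = +1.03 V.

+1.03 V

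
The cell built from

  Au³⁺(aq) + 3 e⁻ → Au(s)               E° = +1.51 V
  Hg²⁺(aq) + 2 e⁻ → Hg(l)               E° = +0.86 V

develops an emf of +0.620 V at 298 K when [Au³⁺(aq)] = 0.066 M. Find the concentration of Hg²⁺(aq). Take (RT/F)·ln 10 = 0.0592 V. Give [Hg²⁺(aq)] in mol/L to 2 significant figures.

Au³⁺/Au is the cathode (higher E°); E°cell = +1.51 − (+0.86) = +0.65 V with n = 6.
From the Nernst equation, log Q = n(E° − E)/0.0592 = 6·(+0.65 − (+0.620))/0.0592 = 3.041.
The balanced reaction is 2 Au³⁺(aq) + 3 Hg(l) → 2 Au(s) + 3 Hg²⁺(aq), so Q = [Hg²⁺(aq)]^3 / [Au³⁺(aq)]^2.
Solving for the unknown gives log [Hg²⁺(aq)] = 0.227, so [Hg²⁺(aq)] ≈ 1.7 M.

1.7 M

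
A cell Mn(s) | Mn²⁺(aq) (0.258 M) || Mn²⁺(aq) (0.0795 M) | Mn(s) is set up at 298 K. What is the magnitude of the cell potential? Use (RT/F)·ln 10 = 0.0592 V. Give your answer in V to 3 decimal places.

For a concentration cell E°cell = 0, since both electrodes use the same couple.
The compartment with the higher Mn²⁺(aq) concentration (0.258 M) acts as the cathode; ions are reduced there and produced at the dilute (0.0795 M) anode.
With n = 2, Ecell = −(0.0592/2)·log([dilute]/[conc]) = −(0.0592/2)·log(0.0795/0.258) = +0.015 V.

0.015 V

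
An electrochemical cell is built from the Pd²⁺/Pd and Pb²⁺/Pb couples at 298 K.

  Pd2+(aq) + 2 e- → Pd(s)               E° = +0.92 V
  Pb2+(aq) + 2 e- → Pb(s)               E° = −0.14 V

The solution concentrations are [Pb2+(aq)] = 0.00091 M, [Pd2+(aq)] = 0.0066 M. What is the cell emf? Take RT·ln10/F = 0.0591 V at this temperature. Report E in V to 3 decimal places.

+1.085 V

The Pd²⁺/Pd couple has the more positive E°, so it is the cathode; Pb²⁺/Pb is the anode.
E°cell = +0.92 − (−0.14) = +1.06 V, with n = 2 electrons transferred.
Balancing gives Pd2+(aq) + Pb(s) → Pd(s) + Pb2+(aq); hence Q = [Pb2+(aq)] / [Pd2+(aq)] = 0.138 (log Q = −0.861).
By the Nernst equation, E = +1.06 − (0.0591/2)·(−0.861) = +1.085 V.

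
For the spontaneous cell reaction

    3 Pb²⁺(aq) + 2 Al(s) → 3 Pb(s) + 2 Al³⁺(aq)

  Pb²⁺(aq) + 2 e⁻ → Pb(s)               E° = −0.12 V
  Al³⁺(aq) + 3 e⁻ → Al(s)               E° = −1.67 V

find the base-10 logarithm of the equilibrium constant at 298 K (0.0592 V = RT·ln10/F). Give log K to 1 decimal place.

The Pb²⁺/Pb couple is reduced (cathode); E°cell = −0.12 − (−1.67) = +1.55 V with n = 6.
At equilibrium E = 0, so log K = nE°cell / 0.0592 = (6)(+1.55) / 0.0592 = 157.1.

log K = 157.1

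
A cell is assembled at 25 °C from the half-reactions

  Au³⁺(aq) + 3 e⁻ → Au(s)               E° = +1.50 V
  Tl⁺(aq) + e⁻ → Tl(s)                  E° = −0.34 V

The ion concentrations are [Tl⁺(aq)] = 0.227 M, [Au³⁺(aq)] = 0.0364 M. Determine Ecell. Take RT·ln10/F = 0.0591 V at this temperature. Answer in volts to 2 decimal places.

Since E°(Au³⁺/Au) > E°(Tl⁺/Tl), Au³⁺/Au serves as the cathode.
E°cell = E°cat − E°an = +1.50 − (−0.34) = +1.84 V; n = 3.
For the overall reaction Au³⁺(aq) + 3 Tl(s) → Au(s) + 3 Tl⁺(aq), Q = [Tl⁺(aq)]^3 / [Au³⁺(aq)] = 0.321, giving log Q = −0.493.
E = E° − (0.0591/n)·log Q = +1.84 − (0.0591/3)(−0.493) = +1.85 V.

+1.85 V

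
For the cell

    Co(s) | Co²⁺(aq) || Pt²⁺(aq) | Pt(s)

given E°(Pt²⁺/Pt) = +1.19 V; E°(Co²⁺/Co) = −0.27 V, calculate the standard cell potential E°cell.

By convention the left-hand electrode in cell notation is the anode (oxidation) and the right-hand electrode is the cathode (reduction).
E°cell = E°(right) − E°(left) = +1.19 − (−0.27) = +1.46 V.

+1.46 V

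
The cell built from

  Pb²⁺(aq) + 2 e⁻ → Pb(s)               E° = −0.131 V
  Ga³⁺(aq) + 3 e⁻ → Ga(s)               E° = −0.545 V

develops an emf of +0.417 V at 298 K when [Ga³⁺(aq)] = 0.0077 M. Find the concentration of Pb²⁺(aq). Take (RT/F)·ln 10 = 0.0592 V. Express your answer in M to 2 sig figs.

The Pb²⁺/Pb couple has the larger reduction potential, so it is the cathode: E°cell = −0.131 − (−0.545) = +0.414 V and n = 6.
Rearranging E = E° − (0.0592/n)·log Q gives log Q = 6(+0.414 − (+0.417))/0.0592 = −0.304.
The balanced reaction is 3 Pb²⁺(aq) + 2 Ga(s) → 3 Pb(s) + 2 Ga³⁺(aq), so Q = [Ga³⁺(aq)]^2 / [Pb²⁺(aq)]^3.
Solving for the unknown gives log [Pb²⁺(aq)] = −1.308, so [Pb²⁺(aq)] ≈ 0.049 M.

0.049 M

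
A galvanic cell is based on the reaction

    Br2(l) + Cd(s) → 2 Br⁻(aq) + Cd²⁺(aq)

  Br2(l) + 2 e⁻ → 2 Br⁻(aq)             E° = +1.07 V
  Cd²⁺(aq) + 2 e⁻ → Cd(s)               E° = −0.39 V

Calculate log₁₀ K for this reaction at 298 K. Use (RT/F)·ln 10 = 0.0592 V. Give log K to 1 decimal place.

log K = 49.3

The Br₂/Br⁻ couple is reduced (cathode); E°cell = +1.07 − (−0.39) = +1.46 V with n = 2.
At equilibrium E = 0, so log K = nE°cell / 0.0592 = (2)(+1.46) / 0.0592 = 49.3.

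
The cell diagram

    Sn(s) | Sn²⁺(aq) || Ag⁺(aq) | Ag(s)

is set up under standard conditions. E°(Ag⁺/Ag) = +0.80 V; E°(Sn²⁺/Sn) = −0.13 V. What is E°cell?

+0.93 V

By convention the left-hand electrode in cell notation is the anode (oxidation) and the right-hand electrode is the cathode (reduction).
E°cell = E°(right) − E°(left) = +0.80 − (−0.13) = +0.93 V.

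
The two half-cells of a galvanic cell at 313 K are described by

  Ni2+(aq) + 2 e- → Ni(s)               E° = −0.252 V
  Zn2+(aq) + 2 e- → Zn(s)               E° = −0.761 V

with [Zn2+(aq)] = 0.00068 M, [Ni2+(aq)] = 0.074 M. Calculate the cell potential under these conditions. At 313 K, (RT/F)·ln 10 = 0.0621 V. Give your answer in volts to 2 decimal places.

The Ni²⁺/Ni couple has the more positive E°, so it is the cathode; Zn²⁺/Zn is the anode.
The standard potential is −0.252 − (−0.761) = +0.509 V and the balanced reaction transfers n = 2 electrons.
The balanced reaction is Ni2+(aq) + Zn(s) → Ni(s) + Zn2+(aq), so Q = [Zn2+(aq)] / [Ni2+(aq)] = 0.00919 and log Q = −2.037.
Applying E = E° − (RT ln10/nF)·log Q gives +0.509 − (0.0621/2)(−2.037) = +0.57 V.

+0.57 V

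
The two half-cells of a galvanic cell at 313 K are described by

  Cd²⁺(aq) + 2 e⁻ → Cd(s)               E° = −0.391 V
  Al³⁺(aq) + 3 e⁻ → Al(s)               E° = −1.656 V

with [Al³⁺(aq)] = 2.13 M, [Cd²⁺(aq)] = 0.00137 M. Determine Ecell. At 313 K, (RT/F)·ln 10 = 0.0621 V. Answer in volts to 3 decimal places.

+1.169 V

Since E°(Cd²⁺/Cd) > E°(Al³⁺/Al), Cd²⁺/Cd serves as the cathode.
E°cell = E°cat − E°an = −0.391 − (−1.656) = +1.265 V; n = 6.
For the overall reaction 3 Cd²⁺(aq) + 2 Al(s) → 3 Cd(s) + 2 Al³⁺(aq), Q = [Al³⁺(aq)]^2 / [Cd²⁺(aq)]^3 = 1.76×10^9, giving log Q = 9.247.
Applying E = E° − (RT ln10/nF)·log Q gives +1.265 − (0.0621/6)(9.247) = +1.169 V.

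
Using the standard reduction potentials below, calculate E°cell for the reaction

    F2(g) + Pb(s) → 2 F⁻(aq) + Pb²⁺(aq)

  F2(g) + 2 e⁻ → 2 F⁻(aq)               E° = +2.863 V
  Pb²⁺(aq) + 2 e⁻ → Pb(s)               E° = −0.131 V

In the reaction as written, F2(g) is reduced (cathode) and Pb²⁺(aq) is produced by oxidation at the anode.
E°cell = E°(cathode) − E°(anode) = +2.863 − (−0.131) = +2.994 V.

+2.994 V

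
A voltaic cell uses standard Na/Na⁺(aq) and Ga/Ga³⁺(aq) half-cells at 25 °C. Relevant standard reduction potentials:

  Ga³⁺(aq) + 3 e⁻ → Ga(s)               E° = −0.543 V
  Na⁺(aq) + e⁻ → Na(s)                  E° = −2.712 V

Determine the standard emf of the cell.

The Ga³⁺/Ga couple has the higher E°, so Ga ion is reduced (cathode) and Na is oxidized (anode).
E°cell = E°(cathode) − E°(anode) = −0.543 − (−2.712) = +2.169 V.

+2.169 V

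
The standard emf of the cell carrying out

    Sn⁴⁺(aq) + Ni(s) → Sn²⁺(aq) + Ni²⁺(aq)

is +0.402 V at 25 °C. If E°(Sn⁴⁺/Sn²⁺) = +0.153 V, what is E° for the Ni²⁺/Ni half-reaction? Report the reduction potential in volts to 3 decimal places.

−0.249 V

In the reaction as written the Sn⁴⁺/Sn²⁺ couple is reduced (cathode) and Ni²⁺/Ni is oxidized (anode), so E°cell = E°(Sn⁴⁺/Sn²⁺) − E°(Ni²⁺/Ni).
E°(Ni²⁺/Ni) = E°(cathode) − E°cell = +0.153 − (+0.402) = −0.249 V.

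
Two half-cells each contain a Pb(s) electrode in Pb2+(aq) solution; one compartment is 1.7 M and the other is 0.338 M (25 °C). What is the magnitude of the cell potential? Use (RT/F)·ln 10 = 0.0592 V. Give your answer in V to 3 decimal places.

0.021 V

For a concentration cell E°cell = 0, since both electrodes use the same couple.
The compartment with the higher Pb2+(aq) concentration (1.7 M) acts as the cathode; ions are reduced there and produced at the dilute (0.338 M) anode.
With n = 2, Ecell = −(0.0592/2)·log([dilute]/[conc]) = −(0.0592/2)·log(0.338/1.7) = +0.021 V.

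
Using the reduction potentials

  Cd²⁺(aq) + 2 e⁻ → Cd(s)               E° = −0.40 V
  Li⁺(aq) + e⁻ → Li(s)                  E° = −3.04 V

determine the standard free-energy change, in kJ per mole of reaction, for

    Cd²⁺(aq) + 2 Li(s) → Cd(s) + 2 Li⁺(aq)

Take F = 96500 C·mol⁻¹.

In the reaction as written Cd²⁺(aq) is reduced, so the Cd²⁺/Cd couple is the cathode and Li⁺/Li is the anode.
E°cell = −0.40 − (−3.04) = +2.64 V; balancing electrons gives n = 2.
ΔG° = −nFE°cell = −(2)(96500)(+2.64) J/mol = −510 kJ/mol.

−510 kJ/mol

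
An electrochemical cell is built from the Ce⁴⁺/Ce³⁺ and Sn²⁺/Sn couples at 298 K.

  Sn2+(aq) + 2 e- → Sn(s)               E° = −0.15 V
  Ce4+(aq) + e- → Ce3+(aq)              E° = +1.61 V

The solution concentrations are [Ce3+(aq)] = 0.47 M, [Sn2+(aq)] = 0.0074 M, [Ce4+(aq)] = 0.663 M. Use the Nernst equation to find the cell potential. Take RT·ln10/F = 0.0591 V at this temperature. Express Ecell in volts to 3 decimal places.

+1.832 V

Ce⁴⁺/Ce³⁺ is reduced (cathode, E° = +1.61 V) and Sn²⁺/Sn is oxidized (anode).
E°cell = +1.61 − (−0.15) = +1.76 V, with n = 2 electrons transferred.
The balanced reaction is 2 Ce4+(aq) + Sn(s) → 2 Ce3+(aq) + Sn2+(aq), so Q = ([Ce3+(aq)]^2·[Sn2+(aq)]) / [Ce4+(aq)]^2 = 0.00372 and log Q = −2.430.
Applying E = E° − (RT ln10/nF)·log Q gives +1.76 − (0.0591/2)(−2.430) = +1.832 V.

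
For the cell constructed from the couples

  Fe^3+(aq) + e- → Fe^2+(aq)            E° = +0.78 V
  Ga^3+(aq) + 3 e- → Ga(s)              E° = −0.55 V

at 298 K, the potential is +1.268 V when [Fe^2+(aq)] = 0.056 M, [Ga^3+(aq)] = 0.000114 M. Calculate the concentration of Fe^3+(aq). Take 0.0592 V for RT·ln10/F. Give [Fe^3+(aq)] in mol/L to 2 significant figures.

0.00024 M

The Fe³⁺/Fe²⁺ couple has the larger reduction potential, so it is the cathode: E°cell = +0.78 − (−0.55) = +1.33 V and n = 3.
Rearranging E = E° − (0.0592/n)·log Q gives log Q = 3(+1.33 − (+1.268))/0.0592 = 3.142.
For 3 Fe^3+(aq) + Ga(s) → 3 Fe^2+(aq) + Ga^3+(aq), the reaction quotient is Q = ([Fe^2+(aq)]^3·[Ga^3+(aq)]) / [Fe^3+(aq)]^3.
Substituting the known concentrations and solving, log [Fe^3+(aq)] = −3.614 and [Fe^3+(aq)] = 0.00024 M.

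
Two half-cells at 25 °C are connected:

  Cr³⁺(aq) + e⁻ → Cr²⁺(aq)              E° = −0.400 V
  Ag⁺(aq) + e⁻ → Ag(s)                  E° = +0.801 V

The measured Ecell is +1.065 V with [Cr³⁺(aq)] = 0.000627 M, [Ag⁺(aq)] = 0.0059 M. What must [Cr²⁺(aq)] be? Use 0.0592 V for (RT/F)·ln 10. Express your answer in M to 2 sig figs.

Ag⁺/Ag is the cathode (higher E°); E°cell = +0.801 − (−0.400) = +1.201 V with n = 1.
From the Nernst equation, log Q = n(E° − E)/0.0592 = 1·(+1.201 − (+1.065))/0.0592 = 2.297.
For Ag⁺(aq) + Cr²⁺(aq) → Ag(s) + Cr³⁺(aq), the reaction quotient is Q = [Cr³⁺(aq)] / ([Ag⁺(aq)]·[Cr²⁺(aq)]).
Isolating [Cr²⁺(aq)] in Q = 10^{2.297} yields log [Cr²⁺(aq)] = −3.271, i.e. 0.00054 M.

0.00054 M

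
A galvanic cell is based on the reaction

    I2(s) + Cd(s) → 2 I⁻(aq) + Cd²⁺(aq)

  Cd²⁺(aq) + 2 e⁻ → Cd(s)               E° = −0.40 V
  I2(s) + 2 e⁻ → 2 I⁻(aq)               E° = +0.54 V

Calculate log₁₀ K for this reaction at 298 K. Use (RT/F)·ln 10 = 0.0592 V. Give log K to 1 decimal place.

log K = 31.8

The I₂/I⁻ couple is reduced (cathode); E°cell = +0.54 − (−0.40) = +0.94 V with n = 2.
At equilibrium E = 0, so log K = nE°cell / 0.0592 = (2)(+0.94) / 0.0592 = 31.8.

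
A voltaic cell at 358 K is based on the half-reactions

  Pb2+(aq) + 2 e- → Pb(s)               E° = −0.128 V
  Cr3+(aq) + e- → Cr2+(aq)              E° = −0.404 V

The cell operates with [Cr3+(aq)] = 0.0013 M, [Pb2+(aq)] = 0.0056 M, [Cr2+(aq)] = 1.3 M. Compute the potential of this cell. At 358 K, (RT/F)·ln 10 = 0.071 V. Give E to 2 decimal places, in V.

+0.41 V

Since E°(Pb²⁺/Pb) > E°(Cr³⁺/Cr²⁺), Pb²⁺/Pb serves as the cathode.
E°cell = E°cat − E°an = −0.128 − (−0.404) = +0.276 V; n = 2.
Balancing gives Pb2+(aq) + 2 Cr2+(aq) → Pb(s) + 2 Cr3+(aq); hence Q = [Cr3+(aq)]^2 / ([Pb2+(aq)]·[Cr2+(aq)]^2) = 0.000179 (log Q = −3.748).
By the Nernst equation, E = +0.276 − (0.071/2)·(−3.748) = +0.41 V.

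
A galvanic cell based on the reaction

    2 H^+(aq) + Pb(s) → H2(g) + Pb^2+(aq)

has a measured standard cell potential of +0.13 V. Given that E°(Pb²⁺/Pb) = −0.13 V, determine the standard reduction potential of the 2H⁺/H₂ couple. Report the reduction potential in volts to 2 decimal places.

+0.00 V

In the reaction as written the 2H⁺/H₂ couple is reduced (cathode) and Pb²⁺/Pb is oxidized (anode), so E°cell = E°(2H⁺/H₂) − E°(Pb²⁺/Pb).
E°(2H⁺/H₂) = E°cell + E°(anode) = +0.13 + (−0.13) = +0.00 V.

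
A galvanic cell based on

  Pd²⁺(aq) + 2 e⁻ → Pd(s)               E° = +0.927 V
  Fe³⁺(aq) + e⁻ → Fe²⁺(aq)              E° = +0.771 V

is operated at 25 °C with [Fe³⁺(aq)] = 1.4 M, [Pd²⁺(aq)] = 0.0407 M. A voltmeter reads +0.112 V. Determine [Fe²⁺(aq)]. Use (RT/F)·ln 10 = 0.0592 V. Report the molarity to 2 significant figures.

1.3 M

With Pd²⁺/Pd at the cathode and Fe³⁺/Fe²⁺ at the anode, E°cell = +0.927 − (+0.771) = +0.156 V (n = 2).
Rearranging E = E° − (0.0592/n)·log Q gives log Q = 2(+0.156 − (+0.112))/0.0592 = 1.486.
Balancing electrons gives Pd²⁺(aq) + 2 Fe²⁺(aq) → Pd(s) + 2 Fe³⁺(aq); thus Q = [Fe³⁺(aq)]^2 / ([Pd²⁺(aq)]·[Fe²⁺(aq)]^2).
Solving for the unknown gives log [Fe²⁺(aq)] = 0.098, so [Fe²⁺(aq)] ≈ 1.3 M.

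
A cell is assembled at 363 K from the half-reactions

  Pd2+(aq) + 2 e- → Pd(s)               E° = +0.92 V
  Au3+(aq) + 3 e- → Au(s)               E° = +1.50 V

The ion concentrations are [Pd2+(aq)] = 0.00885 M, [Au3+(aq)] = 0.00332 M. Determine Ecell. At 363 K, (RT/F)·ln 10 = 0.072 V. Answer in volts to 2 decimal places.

+0.59 V

Au³⁺/Au is reduced (cathode, E° = +1.50 V) and Pd²⁺/Pd is oxidized (anode).
E°cell = +1.50 − (+0.92) = +0.58 V, with n = 6 electrons transferred.
The balanced reaction is 2 Au3+(aq) + 3 Pd(s) → 2 Au(s) + 3 Pd2+(aq), so Q = [Pd2+(aq)]^3 / [Au3+(aq)]^2 = 0.0629 and log Q = −1.201.
By the Nernst equation, E = +0.58 − (0.072/6)·(−1.201) = +0.59 V.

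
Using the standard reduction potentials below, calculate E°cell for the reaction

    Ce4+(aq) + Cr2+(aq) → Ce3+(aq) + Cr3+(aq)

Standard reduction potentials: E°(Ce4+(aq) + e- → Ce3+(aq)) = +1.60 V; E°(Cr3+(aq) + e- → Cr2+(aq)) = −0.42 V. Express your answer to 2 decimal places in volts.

In the reaction as written, Ce4+(aq) is reduced (cathode) and Cr3+(aq) is produced by oxidation at the anode.
E°cell = E°(cathode) − E°(anode) = +1.60 − (−0.42) = +2.02 V.

+2.02 V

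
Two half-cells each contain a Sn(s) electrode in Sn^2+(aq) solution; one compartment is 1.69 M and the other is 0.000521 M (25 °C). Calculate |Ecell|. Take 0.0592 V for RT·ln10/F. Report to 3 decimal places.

For a concentration cell E°cell = 0, since both electrodes use the same couple.
The compartment with the higher Sn^2+(aq) concentration (1.69 M) acts as the cathode; ions are reduced there and produced at the dilute (0.000521 M) anode.
With n = 2, Ecell = −(0.0592/2)·log([dilute]/[conc]) = −(0.0592/2)·log(0.000521/1.69) = +0.104 V.

0.104 V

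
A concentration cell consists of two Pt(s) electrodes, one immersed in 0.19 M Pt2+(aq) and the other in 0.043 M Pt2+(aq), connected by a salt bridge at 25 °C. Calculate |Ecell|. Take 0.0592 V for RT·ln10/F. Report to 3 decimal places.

0.019 V

For a concentration cell E°cell = 0, since both electrodes use the same couple.
The compartment with the higher Pt2+(aq) concentration (0.19 M) acts as the cathode; ions are reduced there and produced at the dilute (0.043 M) anode.
With n = 2, Ecell = −(0.0592/2)·log([dilute]/[conc]) = −(0.0592/2)·log(0.043/0.19) = +0.019 V.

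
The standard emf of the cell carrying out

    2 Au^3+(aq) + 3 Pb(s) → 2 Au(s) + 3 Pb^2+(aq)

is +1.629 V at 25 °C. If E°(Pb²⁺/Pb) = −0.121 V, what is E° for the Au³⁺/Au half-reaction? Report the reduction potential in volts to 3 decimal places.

+1.508 V

In the reaction as written the Au³⁺/Au couple is reduced (cathode) and Pb²⁺/Pb is oxidized (anode), so E°cell = E°(Au³⁺/Au) − E°(Pb²⁺/Pb).
E°(Au³⁺/Au) = E°cell + E°(anode) = +1.629 + (−0.121) = +1.508 V.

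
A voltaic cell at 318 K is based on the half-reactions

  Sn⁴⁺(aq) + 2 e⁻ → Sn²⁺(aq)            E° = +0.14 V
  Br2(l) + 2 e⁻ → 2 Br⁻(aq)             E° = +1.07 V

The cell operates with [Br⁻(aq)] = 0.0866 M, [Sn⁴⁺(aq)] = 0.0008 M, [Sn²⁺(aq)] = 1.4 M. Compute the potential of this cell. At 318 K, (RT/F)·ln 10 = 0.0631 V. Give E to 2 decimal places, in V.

Br₂/Br⁻ is reduced (cathode, E° = +1.07 V) and Sn⁴⁺/Sn²⁺ is oxidized (anode).
E°cell = +1.07 − (+0.14) = +0.93 V, with n = 2 electrons transferred.
For the overall reaction Br2(l) + Sn²⁺(aq) → 2 Br⁻(aq) + Sn⁴⁺(aq), Q = ([Br⁻(aq)]^2·[Sn⁴⁺(aq)]) / [Sn²⁺(aq)] = 4.29×10^−6, giving log Q = −5.368.
Applying E = E° − (RT ln10/nF)·log Q gives +0.93 − (0.0631/2)(−5.368) = +1.10 V.

+1.10 V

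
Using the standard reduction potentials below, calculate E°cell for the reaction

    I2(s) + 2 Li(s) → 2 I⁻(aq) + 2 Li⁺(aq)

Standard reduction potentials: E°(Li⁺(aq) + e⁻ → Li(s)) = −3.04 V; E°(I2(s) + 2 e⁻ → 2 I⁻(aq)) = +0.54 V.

+3.58 V

I2(s) gains electrons, so the I₂/I⁻ couple is the cathode; the Li⁺/Li couple is the anode.
E°cell = E°(cathode) − E°(anode) = +0.54 − (−3.04) = +3.58 V.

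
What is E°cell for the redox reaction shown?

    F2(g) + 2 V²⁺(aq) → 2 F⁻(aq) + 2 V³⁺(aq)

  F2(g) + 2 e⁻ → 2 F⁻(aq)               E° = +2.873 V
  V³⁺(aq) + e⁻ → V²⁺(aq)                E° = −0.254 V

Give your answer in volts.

F2(g) gains electrons, so the F₂/F⁻ couple is the cathode; the V³⁺/V²⁺ couple is the anode.
E°cell = E°(cathode) − E°(anode) = +2.873 − (−0.254) = +3.127 V.
The positive value indicates the reaction is spontaneous as written.

+3.127 V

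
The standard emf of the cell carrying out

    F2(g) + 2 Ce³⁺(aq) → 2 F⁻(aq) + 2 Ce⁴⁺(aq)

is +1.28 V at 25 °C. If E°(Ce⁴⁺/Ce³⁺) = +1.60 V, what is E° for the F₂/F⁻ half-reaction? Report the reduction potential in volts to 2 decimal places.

+2.88 V

In the reaction as written the F₂/F⁻ couple is reduced (cathode) and Ce⁴⁺/Ce³⁺ is oxidized (anode), so E°cell = E°(F₂/F⁻) − E°(Ce⁴⁺/Ce³⁺).
E°(F₂/F⁻) = E°cell + E°(anode) = +1.28 + (+1.60) = +2.88 V.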